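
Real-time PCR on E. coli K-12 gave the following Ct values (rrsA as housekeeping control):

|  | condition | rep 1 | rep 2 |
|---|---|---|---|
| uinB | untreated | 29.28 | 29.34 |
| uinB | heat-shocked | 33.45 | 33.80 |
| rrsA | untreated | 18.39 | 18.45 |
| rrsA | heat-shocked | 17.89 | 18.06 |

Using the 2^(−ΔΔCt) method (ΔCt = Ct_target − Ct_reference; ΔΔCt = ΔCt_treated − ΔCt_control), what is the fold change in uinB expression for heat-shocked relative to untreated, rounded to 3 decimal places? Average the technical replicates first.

0.037

Mean Ct: uinB untreated 29.310; uinB heat-shocked 33.625; rrsA untreated 18.420; rrsA heat-shocked 17.975
ΔCt(untreated) = 29.310 − 18.420 = 10.890
ΔCt(heat-shocked) = 33.625 − 17.975 = 15.650
ΔΔCt = 15.650 − 10.890 = 4.760
Fold change = 2^(−4.760) = 0.0369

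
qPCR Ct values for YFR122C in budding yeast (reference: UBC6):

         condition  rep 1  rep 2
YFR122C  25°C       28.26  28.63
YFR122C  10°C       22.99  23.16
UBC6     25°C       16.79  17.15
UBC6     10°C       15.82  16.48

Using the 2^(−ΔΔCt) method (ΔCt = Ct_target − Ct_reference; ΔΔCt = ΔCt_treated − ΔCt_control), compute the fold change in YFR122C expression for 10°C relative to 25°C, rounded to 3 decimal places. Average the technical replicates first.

23.425

Mean Ct: YFR122C 25°C 28.445; YFR122C 10°C 23.075; UBC6 25°C 16.970; UBC6 10°C 16.150
ΔCt(25°C) = 28.445 − 16.970 = 11.475
ΔCt(10°C) = 23.075 − 16.150 = 6.925
ΔΔCt = 6.925 − 11.475 = -4.550
Fold change = 2^(−(-4.550)) = 2^4.550 = 23.4254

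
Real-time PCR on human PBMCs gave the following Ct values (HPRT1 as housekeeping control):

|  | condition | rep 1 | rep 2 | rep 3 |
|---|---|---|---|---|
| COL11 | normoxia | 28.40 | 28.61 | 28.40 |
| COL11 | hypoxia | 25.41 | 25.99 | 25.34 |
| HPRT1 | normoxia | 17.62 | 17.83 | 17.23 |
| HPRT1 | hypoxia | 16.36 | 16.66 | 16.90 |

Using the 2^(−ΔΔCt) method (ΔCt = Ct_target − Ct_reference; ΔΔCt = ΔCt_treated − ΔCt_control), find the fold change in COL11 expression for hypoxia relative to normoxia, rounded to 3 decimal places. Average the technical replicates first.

Mean Ct: COL11 normoxia 28.470; COL11 hypoxia 25.580; HPRT1 normoxia 17.560; HPRT1 hypoxia 16.640
ΔCt(normoxia) = 28.470 − 17.560 = 10.910
ΔCt(hypoxia) = 25.580 − 16.640 = 8.940
ΔΔCt = 8.940 − 10.910 = -1.970
Fold change = 2^(−(-1.970)) = 2^1.970 = 3.9177

3.918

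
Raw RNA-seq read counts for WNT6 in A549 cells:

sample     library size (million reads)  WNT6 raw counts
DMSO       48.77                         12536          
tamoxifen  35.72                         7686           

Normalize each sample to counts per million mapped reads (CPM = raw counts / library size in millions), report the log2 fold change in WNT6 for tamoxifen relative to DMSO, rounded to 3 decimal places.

CPM(DMSO) = 12536 / 48.77 = 257.0433
CPM(tamoxifen) = 7686 / 35.72 = 215.1736
Fold change = 215.1736 / 257.0433 = 0.83711
log2(0.83711) = -0.2565

-0.257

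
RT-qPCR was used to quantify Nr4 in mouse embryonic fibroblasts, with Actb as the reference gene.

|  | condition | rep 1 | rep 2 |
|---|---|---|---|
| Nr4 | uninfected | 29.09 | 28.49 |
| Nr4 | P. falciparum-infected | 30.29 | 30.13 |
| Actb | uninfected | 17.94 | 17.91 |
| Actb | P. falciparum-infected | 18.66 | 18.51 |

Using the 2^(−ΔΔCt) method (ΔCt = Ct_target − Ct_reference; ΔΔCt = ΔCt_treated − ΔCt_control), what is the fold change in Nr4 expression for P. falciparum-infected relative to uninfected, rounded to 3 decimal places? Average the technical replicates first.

Mean Ct: Nr4 uninfected 28.790; Nr4 P. falciparum-infected 30.210; Actb uninfected 17.925; Actb P. falciparum-infected 18.585
ΔCt(uninfected) = 28.790 − 17.925 = 10.865
ΔCt(P. falciparum-infected) = 30.210 − 18.585 = 11.625
ΔΔCt = 11.625 − 10.865 = 0.760
Fold change = 2^(−0.760) = 0.5905

0.590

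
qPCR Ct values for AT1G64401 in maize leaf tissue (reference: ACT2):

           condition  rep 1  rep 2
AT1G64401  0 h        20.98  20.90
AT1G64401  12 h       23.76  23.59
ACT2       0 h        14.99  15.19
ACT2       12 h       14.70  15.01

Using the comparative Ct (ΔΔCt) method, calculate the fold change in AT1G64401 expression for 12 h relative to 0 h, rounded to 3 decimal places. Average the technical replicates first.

0.128

Mean Ct: AT1G64401 0 h 20.940; AT1G64401 12 h 23.675; ACT2 0 h 15.090; ACT2 12 h 14.855
ΔCt(0 h) = 20.940 − 15.090 = 5.850
ΔCt(12 h) = 23.675 − 14.855 = 8.820
ΔΔCt = 8.820 − 5.850 = 2.970
Fold change = 2^(−2.970) = 0.1276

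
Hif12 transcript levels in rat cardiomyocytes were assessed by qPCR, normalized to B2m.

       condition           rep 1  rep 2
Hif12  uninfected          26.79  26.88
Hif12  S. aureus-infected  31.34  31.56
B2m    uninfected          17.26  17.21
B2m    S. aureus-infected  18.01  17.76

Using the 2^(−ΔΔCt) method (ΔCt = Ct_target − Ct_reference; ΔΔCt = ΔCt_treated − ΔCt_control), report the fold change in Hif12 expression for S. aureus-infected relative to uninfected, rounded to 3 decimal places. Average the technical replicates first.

0.064

Mean Ct: Hif12 uninfected 26.835; Hif12 S. aureus-infected 31.450; B2m uninfected 17.235; B2m S. aureus-infected 17.885
ΔCt(uninfected) = 26.835 − 17.235 = 9.600
ΔCt(S. aureus-infected) = 31.450 − 17.885 = 13.565
ΔΔCt = 13.565 − 9.600 = 3.965
Fold change = 2^(−3.965) = 0.0640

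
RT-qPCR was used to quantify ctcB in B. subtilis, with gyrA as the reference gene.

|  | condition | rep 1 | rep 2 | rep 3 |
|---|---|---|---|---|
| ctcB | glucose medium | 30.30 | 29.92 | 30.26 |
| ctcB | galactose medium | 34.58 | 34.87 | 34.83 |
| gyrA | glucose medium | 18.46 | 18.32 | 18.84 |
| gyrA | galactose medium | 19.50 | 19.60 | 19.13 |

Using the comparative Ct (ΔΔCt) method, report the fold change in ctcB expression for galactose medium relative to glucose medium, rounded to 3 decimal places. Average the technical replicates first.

0.075

Mean Ct: ctcB glucose medium 30.160; ctcB galactose medium 34.760; gyrA glucose medium 18.540; gyrA galactose medium 19.410
ΔCt(glucose medium) = 30.160 − 18.540 = 11.620
ΔCt(galactose medium) = 34.760 − 19.410 = 15.350
ΔΔCt = 15.350 − 11.620 = 3.730
Fold change = 2^(−3.730) = 0.0754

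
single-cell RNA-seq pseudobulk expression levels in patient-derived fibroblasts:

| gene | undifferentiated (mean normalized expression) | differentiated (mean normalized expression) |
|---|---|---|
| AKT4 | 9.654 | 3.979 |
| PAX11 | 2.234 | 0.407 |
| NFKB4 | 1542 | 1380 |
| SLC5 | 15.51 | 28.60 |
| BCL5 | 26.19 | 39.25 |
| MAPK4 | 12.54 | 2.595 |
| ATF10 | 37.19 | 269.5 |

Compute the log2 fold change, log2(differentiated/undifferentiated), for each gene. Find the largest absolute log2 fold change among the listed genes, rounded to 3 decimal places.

log2(3.979/9.654) = -1.279  (AKT4)
log2(0.407/2.234) = -2.457  (PAX11)
log2(1380/1542) = -0.160  (NFKB4)
log2(28.60/15.51) = 0.883  (SLC5)
log2(39.25/26.19) = 0.584  (BCL5)
log2(2.595/12.54) = -2.273  (MAPK4)
log2(269.5/37.19) = 2.857  (ATF10)
The largest magnitude belongs to ATF10.

2.857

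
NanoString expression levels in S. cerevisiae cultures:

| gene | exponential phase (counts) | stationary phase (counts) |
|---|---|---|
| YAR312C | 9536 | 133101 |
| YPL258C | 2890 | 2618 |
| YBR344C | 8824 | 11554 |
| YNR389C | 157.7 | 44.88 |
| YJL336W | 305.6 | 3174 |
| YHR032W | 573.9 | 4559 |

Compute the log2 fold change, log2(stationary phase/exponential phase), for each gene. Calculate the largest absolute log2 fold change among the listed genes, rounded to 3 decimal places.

3.803

log2(133101/9536) = 3.803  (YAR312C)
log2(2618/2890) = -0.143  (YPL258C)
log2(11554/8824) = 0.389  (YBR344C)
log2(44.88/157.7) = -1.813  (YNR389C)
log2(3174/305.6) = 3.377  (YJL336W)
log2(4559/573.9) = 2.990  (YHR032W)
The largest magnitude belongs to YAR312C.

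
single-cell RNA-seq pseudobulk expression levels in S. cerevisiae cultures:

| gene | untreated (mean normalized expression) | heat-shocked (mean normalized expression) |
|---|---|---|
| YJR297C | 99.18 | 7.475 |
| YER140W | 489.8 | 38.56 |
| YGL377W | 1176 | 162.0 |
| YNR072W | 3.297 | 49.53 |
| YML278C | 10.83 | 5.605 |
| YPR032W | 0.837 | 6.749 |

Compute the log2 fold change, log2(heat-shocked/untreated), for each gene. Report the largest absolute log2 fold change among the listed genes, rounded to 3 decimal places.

3.909

log2(7.475/99.18) = -3.730  (YJR297C)
log2(38.56/489.8) = -3.667  (YER140W)
log2(162.0/1176) = -2.860  (YGL377W)
log2(49.53/3.297) = 3.909  (YNR072W)
log2(5.605/10.83) = -0.950  (YML278C)
log2(6.749/0.837) = 3.011  (YPR032W)
The largest magnitude belongs to YNR072W.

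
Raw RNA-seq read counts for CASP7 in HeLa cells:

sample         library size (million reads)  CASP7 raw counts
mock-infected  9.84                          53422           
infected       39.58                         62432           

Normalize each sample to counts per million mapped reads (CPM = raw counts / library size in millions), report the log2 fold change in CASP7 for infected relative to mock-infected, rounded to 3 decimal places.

-1.783

CPM(mock-infected) = 53422 / 9.84 = 5429.0650
CPM(infected) = 62432 / 39.58 = 1577.3623
Fold change = 1577.3623 / 5429.0650 = 0.29054
log2(0.29054) = -1.7832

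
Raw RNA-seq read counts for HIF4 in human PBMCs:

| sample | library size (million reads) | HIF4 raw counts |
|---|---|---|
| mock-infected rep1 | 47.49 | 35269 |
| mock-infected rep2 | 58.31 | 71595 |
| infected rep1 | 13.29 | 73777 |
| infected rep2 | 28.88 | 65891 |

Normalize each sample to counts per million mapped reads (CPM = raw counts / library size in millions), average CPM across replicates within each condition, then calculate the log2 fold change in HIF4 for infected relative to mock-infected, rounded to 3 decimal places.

CPM(mock-infected rep1) = 35269 / 47.49 = 742.6616
CPM(mock-infected rep2) = 71595 / 58.31 = 1227.8340
CPM(infected rep1) = 73777 / 13.29 = 5551.3168
CPM(infected rep2) = 65891 / 28.88 = 2281.5443
mean CPM(mock-infected) = 985.2478; mean CPM(infected) = 3916.4306
Fold change = 3916.4306 / 985.2478 = 3.97507
log2(3.97507) = 1.9910

1.991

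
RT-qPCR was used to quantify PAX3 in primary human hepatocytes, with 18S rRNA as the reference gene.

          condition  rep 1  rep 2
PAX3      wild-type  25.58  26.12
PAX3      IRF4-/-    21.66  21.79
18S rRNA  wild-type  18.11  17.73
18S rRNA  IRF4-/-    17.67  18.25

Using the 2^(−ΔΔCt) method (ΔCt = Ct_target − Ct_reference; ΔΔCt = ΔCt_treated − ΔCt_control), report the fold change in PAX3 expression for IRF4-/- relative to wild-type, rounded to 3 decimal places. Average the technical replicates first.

17.939

Mean Ct: PAX3 wild-type 25.850; PAX3 IRF4-/- 21.725; 18S rRNA wild-type 17.920; 18S rRNA IRF4-/- 17.960
ΔCt(wild-type) = 25.850 − 17.920 = 7.930
ΔCt(IRF4-/-) = 21.725 − 17.960 = 3.765
ΔΔCt = 3.765 − 7.930 = -4.165
Fold change = 2^(−(-4.165)) = 2^4.165 = 17.9387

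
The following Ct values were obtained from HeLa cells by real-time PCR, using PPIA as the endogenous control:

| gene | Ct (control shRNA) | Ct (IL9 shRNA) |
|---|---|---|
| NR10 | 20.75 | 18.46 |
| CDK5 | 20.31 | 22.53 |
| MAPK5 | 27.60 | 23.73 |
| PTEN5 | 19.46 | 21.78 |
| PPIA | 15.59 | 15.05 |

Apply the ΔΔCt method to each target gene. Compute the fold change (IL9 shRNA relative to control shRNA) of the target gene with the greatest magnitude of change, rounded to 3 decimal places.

10.056

NR10: ΔΔCt = (18.46−15.05) − (20.75−15.59) = 3.41 − 5.16 = -1.75; fold change = 2^1.75 = 3.364
CDK5: ΔΔCt = (22.53−15.05) − (20.31−15.59) = 7.48 − 4.72 = 2.76; fold change = 2^-2.76 = 0.148
MAPK5: ΔΔCt = (23.73−15.05) − (27.60−15.59) = 8.68 − 12.01 = -3.33; fold change = 2^3.33 = 10.056
PTEN5: ΔΔCt = (21.78−15.05) − (19.46−15.59) = 6.73 − 3.87 = 2.86; fold change = 2^-2.86 = 0.138
MAPK5 has the largest |ΔΔCt| = 3.33.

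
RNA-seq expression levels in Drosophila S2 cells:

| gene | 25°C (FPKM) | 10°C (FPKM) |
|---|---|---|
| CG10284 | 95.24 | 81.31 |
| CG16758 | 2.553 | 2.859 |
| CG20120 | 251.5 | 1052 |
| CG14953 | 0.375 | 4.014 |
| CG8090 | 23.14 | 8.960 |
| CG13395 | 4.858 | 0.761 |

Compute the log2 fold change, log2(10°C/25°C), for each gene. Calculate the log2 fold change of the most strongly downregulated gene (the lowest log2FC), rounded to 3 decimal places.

log2(81.31/95.24) = -0.228  (CG10284)
log2(2.859/2.553) = 0.163  (CG16758)
log2(1052/251.5) = 2.065  (CG20120)
log2(4.014/0.375) = 3.420  (CG14953)
log2(8.960/23.14) = -1.369  (CG8090)
log2(0.761/4.858) = -2.674  (CG13395)
CG13395 is most strongly downregulated.

-2.674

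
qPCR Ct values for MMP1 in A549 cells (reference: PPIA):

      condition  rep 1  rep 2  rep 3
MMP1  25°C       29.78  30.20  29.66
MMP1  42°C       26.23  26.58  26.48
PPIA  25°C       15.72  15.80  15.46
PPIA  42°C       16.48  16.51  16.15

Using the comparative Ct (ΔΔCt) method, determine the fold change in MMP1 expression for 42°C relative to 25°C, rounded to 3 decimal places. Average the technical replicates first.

18.001

Mean Ct: MMP1 25°C 29.880; MMP1 42°C 26.430; PPIA 25°C 15.660; PPIA 42°C 16.380
ΔCt(25°C) = 29.880 − 15.660 = 14.220
ΔCt(42°C) = 26.430 − 16.380 = 10.050
ΔΔCt = 10.050 − 14.220 = -4.170
Fold change = 2^(−(-4.170)) = 2^4.170 = 18.0009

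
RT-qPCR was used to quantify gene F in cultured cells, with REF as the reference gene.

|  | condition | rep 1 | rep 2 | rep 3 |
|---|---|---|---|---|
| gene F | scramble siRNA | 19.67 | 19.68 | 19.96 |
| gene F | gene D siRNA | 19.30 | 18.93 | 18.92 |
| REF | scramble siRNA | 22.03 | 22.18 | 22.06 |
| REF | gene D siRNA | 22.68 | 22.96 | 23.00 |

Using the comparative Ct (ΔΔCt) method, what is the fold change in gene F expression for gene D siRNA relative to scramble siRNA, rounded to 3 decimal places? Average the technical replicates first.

2.848

Mean Ct: gene F scramble siRNA 19.770; gene F gene D siRNA 19.050; REF scramble siRNA 22.090; REF gene D siRNA 22.880
ΔCt(scramble siRNA) = 19.770 − 22.090 = -2.320
ΔCt(gene D siRNA) = 19.050 − 22.880 = -3.830
ΔΔCt = -3.830 − (-2.320) = -1.510
Fold change = 2^(−(-1.510)) = 2^1.510 = 2.8481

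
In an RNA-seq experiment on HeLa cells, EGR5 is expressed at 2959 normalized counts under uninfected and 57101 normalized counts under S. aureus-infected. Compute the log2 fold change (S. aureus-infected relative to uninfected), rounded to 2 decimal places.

Fold change = 57101 / 2959 = 19.2974
log2(19.2974) = 4.270

4.27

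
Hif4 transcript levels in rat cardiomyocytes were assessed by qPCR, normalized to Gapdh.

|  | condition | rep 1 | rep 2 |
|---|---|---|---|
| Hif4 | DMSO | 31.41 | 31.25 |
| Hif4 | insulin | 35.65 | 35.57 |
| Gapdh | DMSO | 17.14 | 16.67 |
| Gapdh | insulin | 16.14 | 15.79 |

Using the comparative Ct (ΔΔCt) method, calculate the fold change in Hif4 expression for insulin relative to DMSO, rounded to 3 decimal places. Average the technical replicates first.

0.027

Mean Ct: Hif4 DMSO 31.330; Hif4 insulin 35.610; Gapdh DMSO 16.905; Gapdh insulin 15.965
ΔCt(DMSO) = 31.330 − 16.905 = 14.425
ΔCt(insulin) = 35.610 − 15.965 = 19.645
ΔΔCt = 19.645 − 14.425 = 5.220
Fold change = 2^(−5.220) = 0.0268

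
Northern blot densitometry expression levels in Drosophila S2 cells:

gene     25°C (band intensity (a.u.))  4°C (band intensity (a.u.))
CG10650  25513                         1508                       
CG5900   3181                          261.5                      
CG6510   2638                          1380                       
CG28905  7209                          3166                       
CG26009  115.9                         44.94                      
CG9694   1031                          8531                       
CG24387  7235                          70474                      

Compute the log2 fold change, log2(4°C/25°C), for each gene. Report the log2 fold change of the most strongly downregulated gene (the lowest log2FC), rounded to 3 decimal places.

-4.081

log2(1508/25513) = -4.081  (CG10650)
log2(261.5/3181) = -3.605  (CG5900)
log2(1380/2638) = -0.935  (CG6510)
log2(3166/7209) = -1.187  (CG28905)
log2(44.94/115.9) = -1.367  (CG26009)
log2(8531/1031) = 3.049  (CG9694)
log2(70474/7235) = 3.284  (CG24387)
CG10650 is most strongly downregulated.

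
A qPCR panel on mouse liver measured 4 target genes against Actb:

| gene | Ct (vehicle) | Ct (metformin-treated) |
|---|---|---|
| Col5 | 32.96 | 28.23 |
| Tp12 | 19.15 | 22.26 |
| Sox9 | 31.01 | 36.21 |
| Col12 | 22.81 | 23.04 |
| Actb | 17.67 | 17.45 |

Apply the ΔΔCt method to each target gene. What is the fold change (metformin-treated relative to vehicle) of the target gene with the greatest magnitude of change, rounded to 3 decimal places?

Col5: ΔΔCt = (28.23−17.45) − (32.96−17.67) = 10.78 − 15.29 = -4.51; fold change = 2^4.51 = 22.785
Tp12: ΔΔCt = (22.26−17.45) − (19.15−17.67) = 4.81 − 1.48 = 3.33; fold change = 2^-3.33 = 0.099
Sox9: ΔΔCt = (36.21−17.45) − (31.01−17.67) = 18.76 − 13.34 = 5.42; fold change = 2^-5.42 = 0.023
Col12: ΔΔCt = (23.04−17.45) − (22.81−17.67) = 5.59 − 5.14 = 0.45; fold change = 2^-0.45 = 0.732
Sox9 has the largest |ΔΔCt| = 5.42.

0.023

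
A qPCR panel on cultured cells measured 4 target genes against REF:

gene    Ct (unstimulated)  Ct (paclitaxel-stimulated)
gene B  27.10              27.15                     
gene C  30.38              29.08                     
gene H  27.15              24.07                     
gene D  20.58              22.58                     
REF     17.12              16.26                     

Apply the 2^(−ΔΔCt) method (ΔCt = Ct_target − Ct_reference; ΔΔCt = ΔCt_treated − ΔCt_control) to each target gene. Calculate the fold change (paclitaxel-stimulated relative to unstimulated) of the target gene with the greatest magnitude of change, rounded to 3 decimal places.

gene B: ΔΔCt = (27.15−16.26) − (27.10−17.12) = 10.89 − 9.98 = 0.91; fold change = 2^-0.91 = 0.532
gene C: ΔΔCt = (29.08−16.26) − (30.38−17.12) = 12.82 − 13.26 = -0.44; fold change = 2^0.44 = 1.357
gene H: ΔΔCt = (24.07−16.26) − (27.15−17.12) = 7.81 − 10.03 = -2.22; fold change = 2^2.22 = 4.659
gene D: ΔΔCt = (22.58−16.26) − (20.58−17.12) = 6.32 − 3.46 = 2.86; fold change = 2^-2.86 = 0.138
gene D has the largest |ΔΔCt| = 2.86.

0.138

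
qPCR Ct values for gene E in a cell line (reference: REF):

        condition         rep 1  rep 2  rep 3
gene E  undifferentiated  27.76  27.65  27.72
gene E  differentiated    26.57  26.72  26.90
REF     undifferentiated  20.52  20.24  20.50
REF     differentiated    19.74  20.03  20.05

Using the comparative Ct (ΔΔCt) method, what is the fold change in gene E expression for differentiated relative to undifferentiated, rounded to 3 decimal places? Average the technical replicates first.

1.414

Mean Ct: gene E undifferentiated 27.710; gene E differentiated 26.730; REF undifferentiated 20.420; REF differentiated 19.940
ΔCt(undifferentiated) = 27.710 − 20.420 = 7.290
ΔCt(differentiated) = 26.730 − 19.940 = 6.790
ΔΔCt = 6.790 − 7.290 = -0.500
Fold change = 2^(−(-0.500)) = 2^0.500 = 1.4142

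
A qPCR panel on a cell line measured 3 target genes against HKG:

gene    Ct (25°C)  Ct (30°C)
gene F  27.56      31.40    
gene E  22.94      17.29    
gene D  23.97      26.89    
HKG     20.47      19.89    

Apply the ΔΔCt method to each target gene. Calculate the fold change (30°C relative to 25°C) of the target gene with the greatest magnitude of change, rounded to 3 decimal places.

33.591

gene F: ΔΔCt = (31.40−19.89) − (27.56−20.47) = 11.51 − 7.09 = 4.42; fold change = 2^-4.42 = 0.047
gene E: ΔΔCt = (17.29−19.89) − (22.94−20.47) = -2.60 − 2.47 = -5.07; fold change = 2^5.07 = 33.591
gene D: ΔΔCt = (26.89−19.89) − (23.97−20.47) = 7.00 − 3.50 = 3.50; fold change = 2^-3.50 = 0.088
gene E has the largest |ΔΔCt| = 5.07.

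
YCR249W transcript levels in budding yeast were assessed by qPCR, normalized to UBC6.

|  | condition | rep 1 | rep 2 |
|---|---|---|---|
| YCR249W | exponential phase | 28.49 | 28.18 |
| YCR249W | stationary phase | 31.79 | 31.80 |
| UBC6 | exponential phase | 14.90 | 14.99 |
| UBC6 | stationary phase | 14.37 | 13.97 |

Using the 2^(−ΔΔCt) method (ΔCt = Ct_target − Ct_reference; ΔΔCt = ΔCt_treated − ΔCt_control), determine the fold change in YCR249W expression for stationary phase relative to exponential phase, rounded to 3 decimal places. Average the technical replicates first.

0.053

Mean Ct: YCR249W exponential phase 28.335; YCR249W stationary phase 31.795; UBC6 exponential phase 14.945; UBC6 stationary phase 14.170
ΔCt(exponential phase) = 28.335 − 14.945 = 13.390
ΔCt(stationary phase) = 31.795 − 14.170 = 17.625
ΔΔCt = 17.625 − 13.390 = 4.235
Fold change = 2^(−4.235) = 0.0531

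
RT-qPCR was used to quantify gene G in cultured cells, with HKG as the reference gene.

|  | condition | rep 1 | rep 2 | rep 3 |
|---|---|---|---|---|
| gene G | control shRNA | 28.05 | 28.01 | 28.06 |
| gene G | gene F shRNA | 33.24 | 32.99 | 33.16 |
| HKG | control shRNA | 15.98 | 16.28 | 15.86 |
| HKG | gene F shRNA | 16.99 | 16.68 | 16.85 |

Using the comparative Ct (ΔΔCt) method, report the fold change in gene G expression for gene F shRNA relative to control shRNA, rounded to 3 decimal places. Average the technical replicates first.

Mean Ct: gene G control shRNA 28.040; gene G gene F shRNA 33.130; HKG control shRNA 16.040; HKG gene F shRNA 16.840
ΔCt(control shRNA) = 28.040 − 16.040 = 12.000
ΔCt(gene F shRNA) = 33.130 − 16.840 = 16.290
ΔΔCt = 16.290 − 12.000 = 4.290
Fold change = 2^(−4.290) = 0.0511

0.051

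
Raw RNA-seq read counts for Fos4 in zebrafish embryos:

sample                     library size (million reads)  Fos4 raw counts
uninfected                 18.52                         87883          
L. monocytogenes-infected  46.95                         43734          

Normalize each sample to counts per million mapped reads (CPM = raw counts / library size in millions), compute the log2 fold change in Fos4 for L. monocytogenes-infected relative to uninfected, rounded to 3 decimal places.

-2.349

CPM(uninfected) = 87883 / 18.52 = 4745.3024
CPM(L. monocytogenes-infected) = 43734 / 46.95 = 931.5016
Fold change = 931.5016 / 4745.3024 = 0.19630
log2(0.19630) = -2.3489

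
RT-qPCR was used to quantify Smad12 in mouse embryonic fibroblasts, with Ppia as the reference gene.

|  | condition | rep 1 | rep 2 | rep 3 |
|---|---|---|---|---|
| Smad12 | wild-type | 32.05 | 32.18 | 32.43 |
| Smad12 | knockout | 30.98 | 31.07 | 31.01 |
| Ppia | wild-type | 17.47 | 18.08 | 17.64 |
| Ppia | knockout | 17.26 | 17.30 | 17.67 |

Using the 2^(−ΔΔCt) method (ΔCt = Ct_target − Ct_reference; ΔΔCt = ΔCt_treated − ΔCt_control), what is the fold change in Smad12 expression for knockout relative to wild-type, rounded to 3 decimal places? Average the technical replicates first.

Mean Ct: Smad12 wild-type 32.220; Smad12 knockout 31.020; Ppia wild-type 17.730; Ppia knockout 17.410
ΔCt(wild-type) = 32.220 − 17.730 = 14.490
ΔCt(knockout) = 31.020 − 17.410 = 13.610
ΔΔCt = 13.610 − 14.490 = -0.880
Fold change = 2^(−(-0.880)) = 2^0.880 = 1.8404

1.840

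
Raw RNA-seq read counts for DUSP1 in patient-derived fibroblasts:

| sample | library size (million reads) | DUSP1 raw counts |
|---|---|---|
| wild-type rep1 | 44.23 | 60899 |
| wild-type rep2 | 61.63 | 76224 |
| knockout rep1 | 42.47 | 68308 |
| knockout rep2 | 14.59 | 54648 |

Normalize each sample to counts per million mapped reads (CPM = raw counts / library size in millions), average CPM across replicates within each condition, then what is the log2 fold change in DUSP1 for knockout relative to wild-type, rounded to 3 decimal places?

CPM(wild-type rep1) = 60899 / 44.23 = 1376.8709
CPM(wild-type rep2) = 76224 / 61.63 = 1236.8003
CPM(knockout rep1) = 68308 / 42.47 = 1608.3824
CPM(knockout rep2) = 54648 / 14.59 = 3745.5792
mean CPM(wild-type) = 1306.8356; mean CPM(knockout) = 2676.9808
Fold change = 2676.9808 / 1306.8356 = 2.04844
log2(2.04844) = 1.0345

1.035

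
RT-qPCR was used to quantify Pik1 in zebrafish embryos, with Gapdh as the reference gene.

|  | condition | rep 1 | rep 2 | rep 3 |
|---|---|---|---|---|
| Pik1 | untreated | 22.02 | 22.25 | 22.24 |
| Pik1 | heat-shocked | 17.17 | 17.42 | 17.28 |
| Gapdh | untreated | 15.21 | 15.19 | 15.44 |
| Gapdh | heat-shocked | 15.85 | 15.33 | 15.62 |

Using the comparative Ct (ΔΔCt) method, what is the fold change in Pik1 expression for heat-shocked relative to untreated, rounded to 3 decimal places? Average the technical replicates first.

36.758

Mean Ct: Pik1 untreated 22.170; Pik1 heat-shocked 17.290; Gapdh untreated 15.280; Gapdh heat-shocked 15.600
ΔCt(untreated) = 22.170 − 15.280 = 6.890
ΔCt(heat-shocked) = 17.290 − 15.600 = 1.690
ΔΔCt = 1.690 − 6.890 = -5.200
Fold change = 2^(−(-5.200)) = 2^5.200 = 36.7583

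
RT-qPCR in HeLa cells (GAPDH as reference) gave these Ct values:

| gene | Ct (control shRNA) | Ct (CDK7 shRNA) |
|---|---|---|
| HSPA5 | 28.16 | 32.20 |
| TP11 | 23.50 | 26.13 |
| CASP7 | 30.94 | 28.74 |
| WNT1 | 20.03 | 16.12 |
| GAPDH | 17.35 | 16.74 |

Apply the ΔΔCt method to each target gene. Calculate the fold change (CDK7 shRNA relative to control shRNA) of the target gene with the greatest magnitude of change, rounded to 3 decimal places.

0.040

HSPA5: ΔΔCt = (32.20−16.74) − (28.16−17.35) = 15.46 − 10.81 = 4.65; fold change = 2^-4.65 = 0.040
TP11: ΔΔCt = (26.13−16.74) − (23.50−17.35) = 9.39 − 6.15 = 3.24; fold change = 2^-3.24 = 0.106
CASP7: ΔΔCt = (28.74−16.74) − (30.94−17.35) = 12.00 − 13.59 = -1.59; fold change = 2^1.59 = 3.010
WNT1: ΔΔCt = (16.12−16.74) − (20.03−17.35) = -0.62 − 2.68 = -3.30; fold change = 2^3.30 = 9.849
HSPA5 has the largest |ΔΔCt| = 4.65.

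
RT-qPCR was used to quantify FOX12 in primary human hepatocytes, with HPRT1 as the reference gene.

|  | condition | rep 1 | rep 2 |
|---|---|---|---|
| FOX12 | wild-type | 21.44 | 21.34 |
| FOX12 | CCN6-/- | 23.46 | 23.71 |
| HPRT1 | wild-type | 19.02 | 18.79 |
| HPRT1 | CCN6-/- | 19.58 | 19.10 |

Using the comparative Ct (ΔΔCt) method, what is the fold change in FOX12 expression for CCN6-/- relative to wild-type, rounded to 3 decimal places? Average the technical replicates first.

Mean Ct: FOX12 wild-type 21.390; FOX12 CCN6-/- 23.585; HPRT1 wild-type 18.905; HPRT1 CCN6-/- 19.340
ΔCt(wild-type) = 21.390 − 18.905 = 2.485
ΔCt(CCN6-/-) = 23.585 − 19.340 = 4.245
ΔΔCt = 4.245 − 2.485 = 1.760
Fold change = 2^(−1.760) = 0.2952

0.295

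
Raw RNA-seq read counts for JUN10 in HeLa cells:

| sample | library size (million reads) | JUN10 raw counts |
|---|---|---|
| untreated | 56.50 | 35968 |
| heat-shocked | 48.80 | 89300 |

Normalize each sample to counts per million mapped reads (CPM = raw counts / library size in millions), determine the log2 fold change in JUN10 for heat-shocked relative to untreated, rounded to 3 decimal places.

1.523

CPM(untreated) = 35968 / 56.50 = 636.6018
CPM(heat-shocked) = 89300 / 48.80 = 1829.9180
Fold change = 1829.9180 / 636.6018 = 2.87451
log2(2.87451) = 1.5233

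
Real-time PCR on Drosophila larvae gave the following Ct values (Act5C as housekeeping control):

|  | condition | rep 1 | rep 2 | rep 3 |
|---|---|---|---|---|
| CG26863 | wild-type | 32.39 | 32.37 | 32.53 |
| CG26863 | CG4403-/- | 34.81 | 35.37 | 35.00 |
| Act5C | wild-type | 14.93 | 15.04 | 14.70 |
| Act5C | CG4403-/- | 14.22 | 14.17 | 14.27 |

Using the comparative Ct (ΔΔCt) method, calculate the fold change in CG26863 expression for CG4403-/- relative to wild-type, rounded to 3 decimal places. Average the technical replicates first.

0.102

Mean Ct: CG26863 wild-type 32.430; CG26863 CG4403-/- 35.060; Act5C wild-type 14.890; Act5C CG4403-/- 14.220
ΔCt(wild-type) = 32.430 − 14.890 = 17.540
ΔCt(CG4403-/-) = 35.060 − 14.220 = 20.840
ΔΔCt = 20.840 − 17.540 = 3.300
Fold change = 2^(−3.300) = 0.1015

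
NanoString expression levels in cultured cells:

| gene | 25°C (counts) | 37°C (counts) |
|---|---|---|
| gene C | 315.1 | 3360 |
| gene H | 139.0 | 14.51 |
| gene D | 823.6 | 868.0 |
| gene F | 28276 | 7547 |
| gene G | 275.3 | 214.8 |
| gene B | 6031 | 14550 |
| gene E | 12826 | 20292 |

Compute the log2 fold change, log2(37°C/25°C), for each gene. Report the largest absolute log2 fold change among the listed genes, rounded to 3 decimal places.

log2(3360/315.1) = 3.415  (gene C)
log2(14.51/139.0) = -3.260  (gene H)
log2(868.0/823.6) = 0.076  (gene D)
log2(7547/28276) = -1.906  (gene F)
log2(214.8/275.3) = -0.358  (gene G)
log2(14550/6031) = 1.271  (gene B)
log2(20292/12826) = 0.662  (gene E)
The largest magnitude belongs to gene C.

3.415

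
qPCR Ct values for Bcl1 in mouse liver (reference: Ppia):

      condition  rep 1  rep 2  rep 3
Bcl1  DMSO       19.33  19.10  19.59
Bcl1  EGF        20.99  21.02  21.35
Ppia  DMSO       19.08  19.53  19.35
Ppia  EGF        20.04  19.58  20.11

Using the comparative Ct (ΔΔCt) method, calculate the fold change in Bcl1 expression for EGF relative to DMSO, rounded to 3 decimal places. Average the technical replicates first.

0.438

Mean Ct: Bcl1 DMSO 19.340; Bcl1 EGF 21.120; Ppia DMSO 19.320; Ppia EGF 19.910
ΔCt(DMSO) = 19.340 − 19.320 = 0.020
ΔCt(EGF) = 21.120 − 19.910 = 1.210
ΔΔCt = 1.210 − 0.020 = 1.190
Fold change = 2^(−1.190) = 0.4383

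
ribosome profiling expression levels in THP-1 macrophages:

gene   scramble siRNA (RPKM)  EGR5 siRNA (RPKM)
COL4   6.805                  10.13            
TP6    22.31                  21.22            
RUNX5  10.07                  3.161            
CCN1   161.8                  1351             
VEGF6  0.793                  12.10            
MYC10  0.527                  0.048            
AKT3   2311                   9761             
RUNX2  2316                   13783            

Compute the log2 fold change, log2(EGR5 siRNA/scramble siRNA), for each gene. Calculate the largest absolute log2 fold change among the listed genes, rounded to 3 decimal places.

3.932

log2(10.13/6.805) = 0.574  (COL4)
log2(21.22/22.31) = -0.072  (TP6)
log2(3.161/10.07) = -1.672  (RUNX5)
log2(1351/161.8) = 3.062  (CCN1)
log2(12.10/0.793) = 3.932  (VEGF6)
log2(0.048/0.527) = -3.457  (MYC10)
log2(9761/2311) = 2.079  (AKT3)
log2(13783/2316) = 2.573  (RUNX2)
The largest magnitude belongs to VEGF6.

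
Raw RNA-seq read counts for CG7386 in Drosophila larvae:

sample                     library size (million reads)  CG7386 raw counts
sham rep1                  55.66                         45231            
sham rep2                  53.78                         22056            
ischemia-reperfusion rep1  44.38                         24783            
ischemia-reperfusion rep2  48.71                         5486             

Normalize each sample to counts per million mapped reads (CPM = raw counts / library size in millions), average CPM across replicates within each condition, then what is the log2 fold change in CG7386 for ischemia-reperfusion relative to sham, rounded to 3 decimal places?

-0.866

CPM(sham rep1) = 45231 / 55.66 = 812.6303
CPM(sham rep2) = 22056 / 53.78 = 410.1153
CPM(ischemia-reperfusion rep1) = 24783 / 44.38 = 558.4272
CPM(ischemia-reperfusion rep2) = 5486 / 48.71 = 112.6257
mean CPM(sham) = 611.3728; mean CPM(ischemia-reperfusion) = 335.5265
Fold change = 335.5265 / 611.3728 = 0.54881
log2(0.54881) = -0.8656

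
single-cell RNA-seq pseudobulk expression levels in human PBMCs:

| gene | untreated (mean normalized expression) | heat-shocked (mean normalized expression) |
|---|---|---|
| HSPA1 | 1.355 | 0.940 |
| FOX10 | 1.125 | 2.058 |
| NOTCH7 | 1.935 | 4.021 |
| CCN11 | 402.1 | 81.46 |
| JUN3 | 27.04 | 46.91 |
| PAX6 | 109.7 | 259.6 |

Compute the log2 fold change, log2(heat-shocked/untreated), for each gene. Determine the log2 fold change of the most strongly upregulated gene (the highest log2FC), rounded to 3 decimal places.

log2(0.940/1.355) = -0.528  (HSPA1)
log2(2.058/1.125) = 0.871  (FOX10)
log2(4.021/1.935) = 1.055  (NOTCH7)
log2(81.46/402.1) = -2.303  (CCN11)
log2(46.91/27.04) = 0.795  (JUN3)
log2(259.6/109.7) = 1.243  (PAX6)
PAX6 is most strongly upregulated.

1.243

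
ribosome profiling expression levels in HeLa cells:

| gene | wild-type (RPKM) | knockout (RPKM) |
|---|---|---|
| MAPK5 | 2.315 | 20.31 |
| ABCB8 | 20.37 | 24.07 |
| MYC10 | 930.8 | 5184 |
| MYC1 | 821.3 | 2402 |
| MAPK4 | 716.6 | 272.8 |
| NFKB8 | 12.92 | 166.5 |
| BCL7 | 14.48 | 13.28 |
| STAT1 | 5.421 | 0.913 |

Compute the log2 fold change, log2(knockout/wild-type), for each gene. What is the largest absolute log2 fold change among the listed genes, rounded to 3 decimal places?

3.688

log2(20.31/2.315) = 3.133  (MAPK5)
log2(24.07/20.37) = 0.241  (ABCB8)
log2(5184/930.8) = 2.478  (MYC10)
log2(2402/821.3) = 1.548  (MYC1)
log2(272.8/716.6) = -1.393  (MAPK4)
log2(166.5/12.92) = 3.688  (NFKB8)
log2(13.28/14.48) = -0.125  (BCL7)
log2(0.913/5.421) = -2.570  (STAT1)
The largest magnitude belongs to NFKB8.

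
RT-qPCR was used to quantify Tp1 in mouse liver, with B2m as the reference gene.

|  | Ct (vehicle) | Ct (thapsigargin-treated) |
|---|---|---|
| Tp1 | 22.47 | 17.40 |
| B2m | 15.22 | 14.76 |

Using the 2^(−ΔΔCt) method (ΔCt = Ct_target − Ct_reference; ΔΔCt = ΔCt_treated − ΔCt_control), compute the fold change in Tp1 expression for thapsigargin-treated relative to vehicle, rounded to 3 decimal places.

24.420

ΔCt(vehicle) = 22.470 − 15.220 = 7.250
ΔCt(thapsigargin-treated) = 17.400 − 14.760 = 2.640
ΔΔCt = 2.640 − 7.250 = -4.610
Fold change = 2^(−(-4.610)) = 2^4.610 = 24.4201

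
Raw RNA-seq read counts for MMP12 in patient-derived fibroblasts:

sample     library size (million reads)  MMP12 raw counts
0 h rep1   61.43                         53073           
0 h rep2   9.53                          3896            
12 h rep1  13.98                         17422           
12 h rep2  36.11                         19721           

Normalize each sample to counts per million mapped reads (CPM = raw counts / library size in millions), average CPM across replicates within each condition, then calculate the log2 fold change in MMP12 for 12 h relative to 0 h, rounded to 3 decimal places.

CPM(0 h rep1) = 53073 / 61.43 = 863.9590
CPM(0 h rep2) = 3896 / 9.53 = 408.8143
CPM(12 h rep1) = 17422 / 13.98 = 1246.2089
CPM(12 h rep2) = 19721 / 36.11 = 546.1368
mean CPM(0 h) = 636.3866; mean CPM(12 h) = 896.1728
Fold change = 896.1728 / 636.3866 = 1.40822
log2(1.40822) = 0.4939

0.494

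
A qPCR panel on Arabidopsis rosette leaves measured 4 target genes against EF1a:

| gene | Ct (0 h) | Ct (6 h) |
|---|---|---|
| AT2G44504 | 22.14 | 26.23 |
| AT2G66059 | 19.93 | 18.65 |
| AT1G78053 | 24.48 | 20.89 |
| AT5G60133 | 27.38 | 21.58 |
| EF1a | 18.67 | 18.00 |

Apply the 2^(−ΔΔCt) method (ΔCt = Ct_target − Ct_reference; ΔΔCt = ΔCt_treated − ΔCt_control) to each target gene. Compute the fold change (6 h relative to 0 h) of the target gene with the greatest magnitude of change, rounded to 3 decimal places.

AT2G44504: ΔΔCt = (26.23−18.00) − (22.14−18.67) = 8.23 − 3.47 = 4.76; fold change = 2^-4.76 = 0.037
AT2G66059: ΔΔCt = (18.65−18.00) − (19.93−18.67) = 0.65 − 1.26 = -0.61; fold change = 2^0.61 = 1.526
AT1G78053: ΔΔCt = (20.89−18.00) − (24.48−18.67) = 2.89 − 5.81 = -2.92; fold change = 2^2.92 = 7.568
AT5G60133: ΔΔCt = (21.58−18.00) − (27.38−18.67) = 3.58 − 8.71 = -5.13; fold change = 2^5.13 = 35.017
AT5G60133 has the largest |ΔΔCt| = 5.13.

35.017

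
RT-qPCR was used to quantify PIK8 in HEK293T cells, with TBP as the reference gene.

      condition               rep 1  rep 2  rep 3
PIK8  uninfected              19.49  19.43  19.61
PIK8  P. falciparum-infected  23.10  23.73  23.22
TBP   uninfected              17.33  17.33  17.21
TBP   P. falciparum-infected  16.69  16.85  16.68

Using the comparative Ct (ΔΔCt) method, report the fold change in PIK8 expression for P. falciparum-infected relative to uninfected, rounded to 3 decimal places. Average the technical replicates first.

Mean Ct: PIK8 uninfected 19.510; PIK8 P. falciparum-infected 23.350; TBP uninfected 17.290; TBP P. falciparum-infected 16.740
ΔCt(uninfected) = 19.510 − 17.290 = 2.220
ΔCt(P. falciparum-infected) = 23.350 − 16.740 = 6.610
ΔΔCt = 6.610 − 2.220 = 4.390
Fold change = 2^(−4.390) = 0.0477

0.048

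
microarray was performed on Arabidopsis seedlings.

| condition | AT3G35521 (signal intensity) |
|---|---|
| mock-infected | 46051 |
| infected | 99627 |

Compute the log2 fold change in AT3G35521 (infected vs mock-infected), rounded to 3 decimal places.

1.113

Fold change = 99627 / 46051 = 2.1634
log2(2.1634) = 1.1133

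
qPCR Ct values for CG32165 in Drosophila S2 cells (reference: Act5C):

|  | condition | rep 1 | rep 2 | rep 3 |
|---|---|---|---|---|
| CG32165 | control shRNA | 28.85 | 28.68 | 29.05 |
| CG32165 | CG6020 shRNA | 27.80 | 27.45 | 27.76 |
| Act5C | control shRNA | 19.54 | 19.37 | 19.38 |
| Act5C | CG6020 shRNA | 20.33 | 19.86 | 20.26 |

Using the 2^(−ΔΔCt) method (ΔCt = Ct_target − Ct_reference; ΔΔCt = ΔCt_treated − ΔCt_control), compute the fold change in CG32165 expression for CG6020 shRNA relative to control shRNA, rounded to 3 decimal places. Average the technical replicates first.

Mean Ct: CG32165 control shRNA 28.860; CG32165 CG6020 shRNA 27.670; Act5C control shRNA 19.430; Act5C CG6020 shRNA 20.150
ΔCt(control shRNA) = 28.860 − 19.430 = 9.430
ΔCt(CG6020 shRNA) = 27.670 − 20.150 = 7.520
ΔΔCt = 7.520 − 9.430 = -1.910
Fold change = 2^(−(-1.910)) = 2^1.910 = 3.7581

3.758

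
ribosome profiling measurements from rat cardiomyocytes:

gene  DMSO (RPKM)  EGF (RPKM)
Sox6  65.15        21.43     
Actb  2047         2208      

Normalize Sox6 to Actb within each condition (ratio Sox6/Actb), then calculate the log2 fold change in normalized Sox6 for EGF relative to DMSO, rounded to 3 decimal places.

-1.713

Sox6/Actb (DMSO) = 65.15 / 2047 = 0.031827
Sox6/Actb (EGF) = 21.43 / 2208 = 0.0097056
Fold change = 0.0097056 / 0.031827 = 0.3049
log2(0.3049) = -1.7134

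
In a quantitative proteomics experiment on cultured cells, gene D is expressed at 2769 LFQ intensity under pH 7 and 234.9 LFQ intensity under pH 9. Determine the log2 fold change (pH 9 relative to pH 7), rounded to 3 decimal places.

-3.559

Fold change = 234.9 / 2769 = 0.0848
log2(0.0848) = -3.5592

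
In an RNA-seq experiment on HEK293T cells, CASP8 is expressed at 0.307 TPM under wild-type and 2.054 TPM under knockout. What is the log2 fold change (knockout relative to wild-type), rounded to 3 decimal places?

2.742

Fold change = 2.054 / 0.307 = 6.6906
log2(6.6906) = 2.7421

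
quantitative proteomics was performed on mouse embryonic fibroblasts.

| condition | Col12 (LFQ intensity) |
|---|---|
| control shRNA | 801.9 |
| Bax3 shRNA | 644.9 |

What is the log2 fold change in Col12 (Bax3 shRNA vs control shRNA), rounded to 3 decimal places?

Fold change = 644.9 / 801.9 = 0.8042
log2(0.8042) = -0.3143

-0.314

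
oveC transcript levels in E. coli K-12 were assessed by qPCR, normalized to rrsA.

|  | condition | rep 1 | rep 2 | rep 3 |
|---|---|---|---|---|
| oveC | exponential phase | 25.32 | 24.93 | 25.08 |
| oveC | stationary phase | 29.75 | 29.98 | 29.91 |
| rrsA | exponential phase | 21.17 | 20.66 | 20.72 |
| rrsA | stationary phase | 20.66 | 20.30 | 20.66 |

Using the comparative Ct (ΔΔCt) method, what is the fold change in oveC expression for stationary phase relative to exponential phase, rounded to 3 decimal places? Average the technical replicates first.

Mean Ct: oveC exponential phase 25.110; oveC stationary phase 29.880; rrsA exponential phase 20.850; rrsA stationary phase 20.540
ΔCt(exponential phase) = 25.110 − 20.850 = 4.260
ΔCt(stationary phase) = 29.880 − 20.540 = 9.340
ΔΔCt = 9.340 − 4.260 = 5.080
Fold change = 2^(−5.080) = 0.0296

0.030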